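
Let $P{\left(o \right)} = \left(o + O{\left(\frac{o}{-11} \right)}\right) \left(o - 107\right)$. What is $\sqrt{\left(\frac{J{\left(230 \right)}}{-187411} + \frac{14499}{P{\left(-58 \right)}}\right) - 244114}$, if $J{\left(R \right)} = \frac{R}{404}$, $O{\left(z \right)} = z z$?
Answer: $\frac{i \sqrt{1838892824885117308886390}}{2744634095} \approx 494.08 i$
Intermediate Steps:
$O{\left(z \right)} = z^{2}$
$P{\left(o \right)} = \left(-107 + o\right) \left(o + \frac{o^{2}}{121}\right)$ ($P{\left(o \right)} = \left(o + \left(\frac{o}{-11}\right)^{2}\right) \left(o - 107\right) = \left(o + \left(o \left(- \frac{1}{11}\right)\right)^{2}\right) \left(-107 + o\right) = \left(o + \left(- \frac{o}{11}\right)^{2}\right) \left(-107 + o\right) = \left(o + \frac{o^{2}}{121}\right) \left(-107 + o\right) = \left(-107 + o\right) \left(o + \frac{o^{2}}{121}\right)$)
$J{\left(R \right)} = \frac{R}{404}$ ($J{\left(R \right)} = R \frac{1}{404} = \frac{R}{404}$)
$\sqrt{\left(\frac{J{\left(230 \right)}}{-187411} + \frac{14499}{P{\left(-58 \right)}}\right) - 244114} = \sqrt{\left(\frac{\frac{1}{404} \cdot 230}{-187411} + \frac{14499}{\frac{1}{121} \left(-58\right) \left(-12947 + \left(-58\right)^{2} + 14 \left(-58\right)\right)}\right) - 244114} = \sqrt{\left(\frac{115}{202} \left(- \frac{1}{187411}\right) + \frac{14499}{\frac{1}{121} \left(-58\right) \left(-12947 + 3364 - 812\right)}\right) - 244114} = \sqrt{\left(- \frac{115}{37857022} + \frac{14499}{\frac{1}{121} \left(-58\right) \left(-10395\right)}\right) - 244114} = \sqrt{\left(- \frac{115}{37857022} + \frac{14499}{\frac{54810}{11}}\right) - 244114} = \sqrt{\left(- \frac{115}{37857022} + 14499 \cdot \frac{11}{54810}\right) - 244114} = \sqrt{\left(- \frac{115}{37857022} + \frac{5907}{2030}\right) - 244114} = \sqrt{\frac{7986471268}{2744634095} - 244114} = \sqrt{- \frac{669995620995562}{2744634095}} = \frac{i \sqrt{1838892824885117308886390}}{2744634095}$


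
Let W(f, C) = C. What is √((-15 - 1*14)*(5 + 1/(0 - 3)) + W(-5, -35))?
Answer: I*√1533/3 ≈ 13.051*I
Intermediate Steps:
√((-15 - 1*14)*(5 + 1/(0 - 3)) + W(-5, -35)) = √((-15 - 1*14)*(5 + 1/(0 - 3)) - 35) = √((-15 - 14)*(5 + 1/(-3)) - 35) = √(-29*(5 - ⅓) - 35) = √(-29*14/3 - 35) = √(-406/3 - 35) = √(-511/3) = I*√1533/3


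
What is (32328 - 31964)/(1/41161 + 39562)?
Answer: 14982604/1628411483 ≈ 0.0092008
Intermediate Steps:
(32328 - 31964)/(1/41161 + 39562) = 364/(1/41161 + 39562) = 364/(1628411483/41161) = 364*(41161/1628411483) = 14982604/1628411483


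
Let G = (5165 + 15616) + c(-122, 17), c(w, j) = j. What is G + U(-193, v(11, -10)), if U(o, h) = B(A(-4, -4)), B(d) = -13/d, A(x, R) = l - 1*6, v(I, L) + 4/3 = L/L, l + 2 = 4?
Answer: 83205/4 ≈ 20801.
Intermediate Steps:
l = 2 (l = -2 + 4 = 2)
v(I, L) = -⅓ (v(I, L) = -4/3 + L/L = -4/3 + 1 = -⅓)
A(x, R) = -4 (A(x, R) = 2 - 1*6 = 2 - 6 = -4)
G = 20798 (G = (5165 + 15616) + 17 = 20781 + 17 = 20798)
U(o, h) = 13/4 (U(o, h) = -13/(-4) = -13*(-¼) = 13/4)
G + U(-193, v(11, -10)) = 20798 + 13/4 = 83205/4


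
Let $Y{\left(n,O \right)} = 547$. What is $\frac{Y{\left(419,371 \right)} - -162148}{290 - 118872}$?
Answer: $- \frac{162695}{118582} \approx -1.372$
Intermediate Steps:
$\frac{Y{\left(419,371 \right)} - -162148}{290 - 118872} = \frac{547 - -162148}{290 - 118872} = \frac{547 + 162148}{290 - 118872} = \frac{162695}{-118582} = 162695 \left(- \frac{1}{118582}\right) = - \frac{162695}{118582}$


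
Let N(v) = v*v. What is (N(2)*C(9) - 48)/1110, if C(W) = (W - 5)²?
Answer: 8/555 ≈ 0.014414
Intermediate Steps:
C(W) = (-5 + W)²
N(v) = v²
(N(2)*C(9) - 48)/1110 = (2²*(-5 + 9)² - 48)/1110 = (4*4² - 48)*(1/1110) = (4*16 - 48)*(1/1110) = (64 - 48)*(1/1110) = 16*(1/1110) = 8/555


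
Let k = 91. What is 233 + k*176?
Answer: 16249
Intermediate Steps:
233 + k*176 = 233 + 91*176 = 233 + 16016 = 16249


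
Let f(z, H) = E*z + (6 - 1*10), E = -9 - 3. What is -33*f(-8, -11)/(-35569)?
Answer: 3036/35569 ≈ 0.085355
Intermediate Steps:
E = -12
f(z, H) = -4 - 12*z (f(z, H) = -12*z + (6 - 1*10) = -12*z + (6 - 10) = -12*z - 4 = -4 - 12*z)
-33*f(-8, -11)/(-35569) = -33*(-4 - 12*(-8))/(-35569) = -33*(-4 + 96)*(-1/35569) = -33*92*(-1/35569) = -3036*(-1/35569) = 3036/35569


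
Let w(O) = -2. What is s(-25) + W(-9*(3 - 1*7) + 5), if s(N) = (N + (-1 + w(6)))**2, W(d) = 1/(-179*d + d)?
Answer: 5721631/7298 ≈ 784.00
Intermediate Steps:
W(d) = -1/(178*d) (W(d) = 1/(-178*d) = -1/(178*d))
s(N) = (-3 + N)**2 (s(N) = (N + (-1 - 2))**2 = (N - 3)**2 = (-3 + N)**2)
s(-25) + W(-9*(3 - 1*7) + 5) = (-3 - 25)**2 - 1/(178*(-9*(3 - 1*7) + 5)) = (-28)**2 - 1/(178*(-9*(3 - 7) + 5)) = 784 - 1/(178*(-9*(-4) + 5)) = 784 - 1/(178*(36 + 5)) = 784 - 1/178/41 = 784 - 1/178*1/41 = 784 - 1/7298 = 5721631/7298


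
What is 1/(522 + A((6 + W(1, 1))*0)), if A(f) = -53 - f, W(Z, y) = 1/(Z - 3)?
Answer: 1/469 ≈ 0.0021322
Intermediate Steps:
W(Z, y) = 1/(-3 + Z)
1/(522 + A((6 + W(1, 1))*0)) = 1/(522 + (-53 - (6 + 1/(-3 + 1))*0)) = 1/(522 + (-53 - (6 + 1/(-2))*0)) = 1/(522 + (-53 - (6 - ½)*0)) = 1/(522 + (-53 - 11*0/2)) = 1/(522 + (-53 - 1*0)) = 1/(522 + (-53 + 0)) = 1/(522 - 53) = 1/469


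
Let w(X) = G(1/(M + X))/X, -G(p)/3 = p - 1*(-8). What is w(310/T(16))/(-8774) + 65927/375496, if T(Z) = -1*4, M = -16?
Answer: 44820371239/255331647560 ≈ 0.17554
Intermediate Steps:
T(Z) = -4
G(p) = -24 - 3*p (G(p) = -3*(p - 1*(-8)) = -3*(p + 8) = -3*(8 + p) = -24 - 3*p)
w(X) = (-24 - 3/(-16 + X))/X
w(310/T(16))/(-8774) + 65927/375496 = (3*(127 - 2480/(-4))/(((310/(-4)))*(-16 + 310/(-4))))/(-8774) + 65927/375496 = (3*(127 - 2480*(-1)/4)/(((310*(-¼)))*(-16 + 310*(-¼))))*(-1/8774) + 65927*(1/375496) = (3*(127 - 8*(-155/2))/((-155/2)*(-16 - 155/2)))*(-1/8774) + 65927/375496 = (3*(-2/155)*(127 + 620)/(-187/2))*(-1/8774) + 65927/375496 = (3*(-2/155)*(-2/187)*747)*(-1/8774) + 65927/375496 = (8964/28985)*(-1/8774) + 65927/375496 = -4482/127157195 + 65927/375496 = 44820371239/255331647560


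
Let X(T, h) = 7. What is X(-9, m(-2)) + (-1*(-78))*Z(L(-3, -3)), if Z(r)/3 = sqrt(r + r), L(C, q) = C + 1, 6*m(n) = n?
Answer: 7 + 468*I ≈ 7.0 + 468.0*I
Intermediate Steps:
m(n) = n/6
L(C, q) = 1 + C
Z(r) = 3*sqrt(2)*sqrt(r) (Z(r) = 3*sqrt(r + r) = 3*sqrt(2*r) = 3*(sqrt(2)*sqrt(r)) = 3*sqrt(2)*sqrt(r))
X(-9, m(-2)) + (-1*(-78))*Z(L(-3, -3)) = 7 + (-1*(-78))*(3*sqrt(2)*sqrt(1 - 3)) = 7 + 78*(3*sqrt(2)*sqrt(-2)) = 7 + 78*(3*sqrt(2)*(I*sqrt(2))) = 7 + 78*(6*I) = 7 + 468*I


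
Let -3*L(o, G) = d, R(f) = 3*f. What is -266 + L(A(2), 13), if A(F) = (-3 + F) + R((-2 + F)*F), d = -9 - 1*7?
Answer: -782/3 ≈ -260.67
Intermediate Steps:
d = -16 (d = -9 - 7 = -16)
A(F) = -3 + F + 3*F*(-2 + F) (A(F) = (-3 + F) + 3*((-2 + F)*F) = (-3 + F) + 3*(F*(-2 + F)) = (-3 + F) + 3*F*(-2 + F) = -3 + F + 3*F*(-2 + F))
L(o, G) = 16/3 (L(o, G) = -1/3*(-16) = 16/3)
-266 + L(A(2), 13) = -266 + 16/3 = -782/3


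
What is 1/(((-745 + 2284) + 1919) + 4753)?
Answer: 1/8211 ≈ 0.00012179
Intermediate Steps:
1/(((-745 + 2284) + 1919) + 4753) = 1/((1539 + 1919) + 4753) = 1/(3458 + 4753) = 1/8211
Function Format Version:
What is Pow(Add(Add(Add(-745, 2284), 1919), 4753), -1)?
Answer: Rational(1, 8211) ≈ 0.00012179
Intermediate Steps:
Pow(Add(Add(Add(-745, 2284), 1919), 4753), -1) = Pow(Add(Add(1539, 1919), 4753), -1) = Pow(Add(3458, 4753), -1) = Pow(8211, -1) = Rational(1, 8211)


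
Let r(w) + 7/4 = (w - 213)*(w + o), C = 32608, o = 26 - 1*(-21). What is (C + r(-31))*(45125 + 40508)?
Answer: 9831439097/4 ≈ 2.4579e+9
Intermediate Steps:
o = 47 (o = 26 + 21 = 47)
r(w) = -7/4 + (-213 + w)*(47 + w) (r(w) = -7/4 + (w - 213)*(w + 47) = -7/4 + (-213 + w)*(47 + w))
(C + r(-31))*(45125 + 40508) = (32608 + (-40051/4 + (-31)² - 166*(-31)))*(45125 + 40508) = (32608 + (-40051/4 + 961 + 5146))*85633 = (32608 - 15623/4)*85633 = (114809/4)*85633 = 9831439097/4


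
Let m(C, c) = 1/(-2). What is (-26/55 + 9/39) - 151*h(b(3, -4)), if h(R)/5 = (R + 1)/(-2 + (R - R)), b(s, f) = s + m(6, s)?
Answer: 3778083/2860 ≈ 1321.0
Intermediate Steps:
m(C, c) = -1/2
b(s, f) = -1/2 + s (b(s, f) = s - 1/2 = -1/2 + s)
h(R) = -5/2 - 5*R/2 (h(R) = 5*((R + 1)/(-2 + (R - R))) = 5*((1 + R)/(-2 + 0)) = 5*((1 + R)/(-2)) = 5*((1 + R)*(-1/2)) = 5*(-1/2 - R/2) = -5/2 - 5*R/2)
(-26/55 + 9/39) - 151*h(b(3, -4)) = (-26/55 + 9/39) - 151*(-5/2 - 5*(-1/2 + 3)/2) = (-26*1/55 + 9*(1/39)) - 151*(-5/2 - 5/2*5/2) = (-26/55 + 3/13) - 151*(-5/2 - 25/4) = -173/715 - 151*(-35/4) = -173/715 + 5285/4 = 3778083/2860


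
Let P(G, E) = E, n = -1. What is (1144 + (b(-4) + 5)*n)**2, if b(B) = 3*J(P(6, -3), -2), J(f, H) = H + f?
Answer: 1331716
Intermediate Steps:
b(B) = -15 (b(B) = 3*(-2 - 3) = 3*(-5) = -15)
(1144 + (b(-4) + 5)*n)**2 = (1144 + (-15 + 5)*(-1))**2 = (1144 - 10*(-1))**2 = (1144 + 10)**2 = 1154**2 = 1331716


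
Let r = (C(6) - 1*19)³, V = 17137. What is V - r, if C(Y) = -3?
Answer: 27785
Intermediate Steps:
r = -10648 (r = (-3 - 1*19)³ = (-3 - 19)³ = (-22)³ = -10648)
V - r = 17137 - 1*(-10648) = 17137 + 10648 = 27785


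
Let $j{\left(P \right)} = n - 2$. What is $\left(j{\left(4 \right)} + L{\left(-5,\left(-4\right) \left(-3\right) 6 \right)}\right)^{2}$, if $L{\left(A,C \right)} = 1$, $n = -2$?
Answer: $9$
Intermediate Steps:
$j{\left(P \right)} = -4$ ($j{\left(P \right)} = -2 - 2 = -4$)
$\left(j{\left(4 \right)} + L{\left(-5,\left(-4\right) \left(-3\right) 6 \right)}\right)^{2} = \left(-4 + 1\right)^{2} = \left(-3\right)^{2} = 9$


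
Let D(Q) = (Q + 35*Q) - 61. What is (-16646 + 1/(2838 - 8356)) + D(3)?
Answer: -91593283/5518 ≈ -16599.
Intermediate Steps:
D(Q) = -61 + 36*Q (D(Q) = 36*Q - 61 = -61 + 36*Q)
(-16646 + 1/(2838 - 8356)) + D(3) = (-16646 + 1/(2838 - 8356)) + (-61 + 36*3) = (-16646 + 1/(-5518)) + (-61 + 108) = (-16646 - 1/5518) + 47 = -91852629/5518 + 47 = -91593283/5518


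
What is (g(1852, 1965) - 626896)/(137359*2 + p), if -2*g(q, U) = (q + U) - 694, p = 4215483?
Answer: -1256915/8980402 ≈ -0.13996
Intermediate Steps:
g(q, U) = 347 - U/2 - q/2 (g(q, U) = -((q + U) - 694)/2 = -((U + q) - 694)/2 = -(-694 + U + q)/2 = 347 - U/2 - q/2)
(g(1852, 1965) - 626896)/(137359*2 + p) = ((347 - ½*1965 - ½*1852) - 626896)/(137359*2 + 4215483) = ((347 - 1965/2 - 926) - 626896)/(274718 + 4215483) = (-3123/2 - 626896)/4490201 = -1256915/2*1/4490201 = -1256915/8980402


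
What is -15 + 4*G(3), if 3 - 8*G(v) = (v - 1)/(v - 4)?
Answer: -25/2 ≈ -12.500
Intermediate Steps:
G(v) = 3/8 - (-1 + v)/(8*(-4 + v)) (G(v) = 3/8 - (v - 1)/(8*(v - 4)) = 3/8 - (-1 + v)/(8*(-4 + v)))
-15 + 4*G(3) = -15 + 4*((-11 + 2*3)/(8*(-4 + 3))) = -15 + 4*((⅛)*(-11 + 6)/(-1)) = -15 + 4*((⅛)*(-1)*(-5)) = -15 + 4*(5/8) = -15 + 5/2 = -25/2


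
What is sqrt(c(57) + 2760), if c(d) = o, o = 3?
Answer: 3*sqrt(307) ≈ 52.564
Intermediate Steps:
c(d) = 3
sqrt(c(57) + 2760) = sqrt(3 + 2760) = sqrt(2763) = 3*sqrt(307)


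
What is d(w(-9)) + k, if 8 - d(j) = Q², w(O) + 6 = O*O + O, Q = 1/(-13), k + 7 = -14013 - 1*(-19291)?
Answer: 892150/169 ≈ 5279.0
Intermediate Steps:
k = 5271 (k = -7 + (-14013 - 1*(-19291)) = -7 + (-14013 + 19291) = -7 + 5278 = 5271)
Q = -1/13 ≈ -0.076923
w(O) = -6 + O + O² (w(O) = -6 + (O*O + O) = -6 + (O² + O) = -6 + (O + O²) = -6 + O + O²)
d(j) = 1351/169 (d(j) = 8 - (-1/13)² = 8 - 1*1/169 = 8 - 1/169 = 1351/169)
d(w(-9)) + k = 1351/169 + 5271 = 892150/169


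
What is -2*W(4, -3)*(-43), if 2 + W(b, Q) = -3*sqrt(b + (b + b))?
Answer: -172 - 516*sqrt(3) ≈ -1065.7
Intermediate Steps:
W(b, Q) = -2 - 3*sqrt(3)*sqrt(b) (W(b, Q) = -2 - 3*sqrt(b + (b + b)) = -2 - 3*sqrt(b + 2*b) = -2 - 3*sqrt(3)*sqrt(b))
-2*W(4, -3)*(-43) = -2*(-2 - 3*sqrt(3)*sqrt(4))*(-43) = -2*(-2 - 3*sqrt(3)*2)*(-43) = -2*(-2 - 6*sqrt(3))*(-43) = (4 + 12*sqrt(3))*(-43) = -172 - 516*sqrt(3)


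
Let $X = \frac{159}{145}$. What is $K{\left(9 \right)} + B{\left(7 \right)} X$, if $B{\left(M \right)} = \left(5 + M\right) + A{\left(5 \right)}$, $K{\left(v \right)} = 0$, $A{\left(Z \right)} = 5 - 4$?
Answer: $\frac{2067}{145} \approx 14.255$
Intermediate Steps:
$A{\left(Z \right)} = 1$
$B{\left(M \right)} = 6 + M$ ($B{\left(M \right)} = \left(5 + M\right) + 1 = 6 + M$)
$X = \frac{159}{145}$ ($X = 159 \cdot \frac{1}{145} = \frac{159}{145} \approx 1.0966$)
$K{\left(9 \right)} + B{\left(7 \right)} X = 0 + \left(6 + 7\right) \frac{159}{145} = 0 + 13 \cdot \frac{159}{145} = 0 + \frac{2067}{145} = \frac{2067}{145}$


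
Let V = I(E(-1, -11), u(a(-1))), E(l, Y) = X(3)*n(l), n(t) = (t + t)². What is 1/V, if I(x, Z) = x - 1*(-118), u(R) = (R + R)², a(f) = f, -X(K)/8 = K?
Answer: 1/22 ≈ 0.045455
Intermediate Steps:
n(t) = 4*t² (n(t) = (2*t)² = 4*t²)
X(K) = -8*K
u(R) = 4*R² (u(R) = (2*R)² = 4*R²)
E(l, Y) = -96*l² (E(l, Y) = (-8*3)*(4*l²) = -96*l²)
I(x, Z) = 118 + x (I(x, Z) = x + 118 = 118 + x)
V = 22 (V = 118 - 96*(-1)² = 118 - 96*1 = 118 - 96 = 22)
1/V = 1/22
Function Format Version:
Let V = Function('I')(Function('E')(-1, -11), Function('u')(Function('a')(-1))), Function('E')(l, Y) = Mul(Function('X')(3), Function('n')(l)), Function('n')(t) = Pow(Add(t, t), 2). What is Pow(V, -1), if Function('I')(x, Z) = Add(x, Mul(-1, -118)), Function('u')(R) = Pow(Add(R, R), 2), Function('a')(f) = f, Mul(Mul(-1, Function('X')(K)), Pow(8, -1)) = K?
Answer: Rational(1, 22) ≈ 0.045455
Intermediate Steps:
Function('n')(t) = Mul(4, Pow(t, 2)) (Function('n')(t) = Pow(Mul(2, t), 2) = Mul(4, Pow(t, 2)))
Function('X')(K) = Mul(-8, K)
Function('u')(R) = Mul(4, Pow(R, 2)) (Function('u')(R) = Pow(Mul(2, R), 2) = Mul(4, Pow(R, 2)))
Function('E')(l, Y) = Mul(-96, Pow(l, 2)) (Function('E')(l, Y) = Mul(Mul(-8, 3), Mul(4, Pow(l, 2))) = Mul(-24, Mul(4, Pow(l, 2))) = Mul(-96, Pow(l, 2)))
Function('I')(x, Z) = Add(118, x) (Function('I')(x, Z) = Add(x, 118) = Add(118, x))
V = 22 (V = Add(118, Mul(-96, Pow(-1, 2))) = Add(118, Mul(-96, 1)) = Add(118, -96) = 22)
Pow(V, -1) = Pow(22, -1) = Rational(1, 22)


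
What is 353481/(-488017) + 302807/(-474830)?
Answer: -315618346949/231725112110 ≈ -1.3620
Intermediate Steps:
353481/(-488017) + 302807/(-474830) = 353481*(-1/488017) + 302807*(-1/474830) = -353481/488017 - 302807/474830 = -315618346949/231725112110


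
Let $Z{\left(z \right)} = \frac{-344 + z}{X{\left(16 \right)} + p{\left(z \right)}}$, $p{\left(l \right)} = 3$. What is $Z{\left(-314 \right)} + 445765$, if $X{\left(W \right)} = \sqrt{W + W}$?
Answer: $\frac{10254569}{23} - \frac{2632 \sqrt{2}}{23} \approx 4.4569 \cdot 10^{5}$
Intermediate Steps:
$X{\left(W \right)} = \sqrt{2} \sqrt{W}$ ($X{\left(W \right)} = \sqrt{2 W} = \sqrt{2} \sqrt{W}$)
$Z{\left(z \right)} = \frac{-344 + z}{3 + 4 \sqrt{2}}$ ($Z{\left(z \right)} = \frac{-344 + z}{\sqrt{2} \sqrt{16} + 3} = \frac{-344 + z}{\sqrt{2} \cdot 4 + 3} = \frac{-344 + z}{4 \sqrt{2} + 3} = \frac{-344 + z}{3 + 4 \sqrt{2}}$)
$Z{\left(-314 \right)} + 445765 = \frac{-344 - 314}{3 + 4 \sqrt{2}} + 445765 = \frac{1}{3 + 4 \sqrt{2}} \left(-658\right) + 445765 = - \frac{658}{3 + 4 \sqrt{2}} + 445765 = 445765 - \frac{658}{3 + 4 \sqrt{2}}$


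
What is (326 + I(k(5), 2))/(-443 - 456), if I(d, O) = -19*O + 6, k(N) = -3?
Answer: -294/899 ≈ -0.32703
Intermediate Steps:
I(d, O) = 6 - 19*O
(326 + I(k(5), 2))/(-443 - 456) = (326 + (6 - 19*2))/(-443 - 456) = (326 + (6 - 38))/(-899) = (326 - 32)*(-1/899) = 294*(-1/899) = -294/899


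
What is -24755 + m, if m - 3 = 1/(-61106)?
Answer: -1512495713/61106 ≈ -24752.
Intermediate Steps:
m = 183317/61106 (m = 3 + 1/(-61106) = 3 - 1/61106 = 183317/61106 ≈ 3.0000)
-24755 + m = -24755 + 183317/61106 = -1512495713/61106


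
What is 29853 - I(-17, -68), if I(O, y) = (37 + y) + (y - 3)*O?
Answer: 28677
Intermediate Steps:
I(O, y) = 37 + y + O*(-3 + y) (I(O, y) = (37 + y) + (-3 + y)*O = (37 + y) + O*(-3 + y) = 37 + y + O*(-3 + y))
29853 - I(-17, -68) = 29853 - (37 - 68 - 3*(-17) - 17*(-68)) = 29853 - (37 - 68 + 51 + 1156) = 29853 - 1*1176 = 29853 - 1176 = 28677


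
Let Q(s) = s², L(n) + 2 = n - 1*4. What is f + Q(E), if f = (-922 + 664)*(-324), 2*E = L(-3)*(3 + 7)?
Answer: 85617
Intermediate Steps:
L(n) = -6 + n (L(n) = -2 + (n - 1*4) = -2 + (n - 4) = -2 + (-4 + n) = -6 + n)
E = -45 (E = ((-6 - 3)*(3 + 7))/2 = (-9*10)/2 = (½)*(-90) = -45)
f = 83592 (f = -258*(-324) = 83592)
f + Q(E) = 83592 + (-45)² = 83592 + 2025 = 85617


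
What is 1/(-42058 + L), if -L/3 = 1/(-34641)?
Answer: -11547/485643725 ≈ -2.3777e-5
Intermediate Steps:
L = 1/11547 (L = -3/(-34641) = -3*(-1/34641) = 1/11547 ≈ 8.6603e-5)
1/(-42058 + L) = 1/(-42058 + 1/11547) = 1/(-485643725/11547) = -11547/485643725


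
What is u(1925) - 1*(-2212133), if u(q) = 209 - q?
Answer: 2210417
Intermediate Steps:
u(1925) - 1*(-2212133) = (209 - 1*1925) - 1*(-2212133) = (209 - 1925) + 2212133 = -1716 + 2212133 = 2210417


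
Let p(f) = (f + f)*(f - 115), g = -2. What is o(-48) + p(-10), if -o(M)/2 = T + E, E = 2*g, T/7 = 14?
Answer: 2312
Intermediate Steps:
T = 98 (T = 7*14 = 98)
p(f) = 2*f*(-115 + f) (p(f) = (2*f)*(-115 + f) = 2*f*(-115 + f))
E = -4 (E = 2*(-2) = -4)
o(M) = -188 (o(M) = -2*(98 - 4) = -2*94 = -188)
o(-48) + p(-10) = -188 + 2*(-10)*(-115 - 10) = -188 + 2*(-10)*(-125) = -188 + 2500 = 2312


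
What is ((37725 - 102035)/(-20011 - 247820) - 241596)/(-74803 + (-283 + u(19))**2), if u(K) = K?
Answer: 64706833966/1367812917 ≈ 47.307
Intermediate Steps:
((37725 - 102035)/(-20011 - 247820) - 241596)/(-74803 + (-283 + u(19))**2) = ((37725 - 102035)/(-20011 - 247820) - 241596)/(-74803 + (-283 + 19)**2) = (-64310/(-267831) - 241596)/(-74803 + (-264)**2) = (-64310*(-1/267831) - 241596)/(-74803 + 69696) = (64310/267831 - 241596)/(-5107) = -64706833966/267831*(-1/5107) = 64706833966/1367812917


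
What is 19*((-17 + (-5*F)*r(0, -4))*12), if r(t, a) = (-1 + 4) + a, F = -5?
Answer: -9576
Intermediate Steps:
r(t, a) = 3 + a
19*((-17 + (-5*F)*r(0, -4))*12) = 19*((-17 + (-5*(-5))*(3 - 4))*12) = 19*((-17 + 25*(-1))*12) = 19*((-17 - 25)*12) = 19*(-42*12) = 19*(-504) = -9576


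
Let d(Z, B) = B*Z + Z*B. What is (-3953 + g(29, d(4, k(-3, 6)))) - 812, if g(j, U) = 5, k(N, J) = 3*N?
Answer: -4760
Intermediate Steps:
d(Z, B) = 2*B*Z (d(Z, B) = B*Z + B*Z = 2*B*Z)
(-3953 + g(29, d(4, k(-3, 6)))) - 812 = (-3953 + 5) - 812 = -3948 - 812 = -4760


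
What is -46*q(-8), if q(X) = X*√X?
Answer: 736*I*√2 ≈ 1040.9*I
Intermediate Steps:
q(X) = X^(3/2)
-46*q(-8) = -(-736)*I*√2 = 736*I*√2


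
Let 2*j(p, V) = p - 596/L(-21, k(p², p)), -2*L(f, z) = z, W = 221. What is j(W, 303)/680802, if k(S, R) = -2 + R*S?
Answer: 2385444031/14696961589836 ≈ 0.00016231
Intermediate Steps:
L(f, z) = -z/2
j(p, V) = p/2 - 298/(1 - p³/2) (j(p, V) = (p - 596*(-2/(-2 + p*p²)))/2 = (p - 596*(-2/(-2 + p³)))/2 = (p - 596/(1 - p³/2))/2 = p/2 - 298/(1 - p³/2))
j(W, 303)/680802 = ((1192 + 221*(-2 + 221³))/(2*(-2 + 221³)))/680802 = ((1192 + 221*(-2 + 10793861))/(2*(-2 + 10793861)))*(1/680802) = ((½)*(1192 + 221*10793859)/10793859)*(1/680802) = ((½)*(1/10793859)*(1192 + 2385442839))*(1/680802) = ((½)*(1/10793859)*2385444031)*(1/680802) = (2385444031/21587718)*(1/680802) = 2385444031/14696961589836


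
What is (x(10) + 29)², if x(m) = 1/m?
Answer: 84681/100 ≈ 846.81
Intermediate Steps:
(x(10) + 29)² = (1/10 + 29)² = (⅒ + 29)² = (291/10)² = 84681/100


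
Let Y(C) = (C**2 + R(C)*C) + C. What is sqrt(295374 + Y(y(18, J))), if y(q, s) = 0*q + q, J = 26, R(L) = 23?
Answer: sqrt(296130) ≈ 544.18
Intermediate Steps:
y(q, s) = q (y(q, s) = 0 + q = q)
Y(C) = C**2 + 24*C (Y(C) = (C**2 + 23*C) + C = C**2 + 24*C)
sqrt(295374 + Y(y(18, J))) = sqrt(295374 + 18*(24 + 18)) = sqrt(295374 + 18*42) = sqrt(295374 + 756) = sqrt(296130)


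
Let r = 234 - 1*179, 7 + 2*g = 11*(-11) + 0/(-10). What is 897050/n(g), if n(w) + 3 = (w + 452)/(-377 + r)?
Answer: -144425050/677 ≈ -2.1333e+5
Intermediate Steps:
g = -64 (g = -7/2 + (11*(-11) + 0/(-10))/2 = -7/2 + (-121 + 0*(-1/10))/2 = -7/2 + (-121 + 0)/2 = -7/2 + (1/2)*(-121) = -7/2 - 121/2 = -64)
r = 55 (r = 234 - 179 = 55)
n(w) = -709/161 - w/322 (n(w) = -3 + (w + 452)/(-377 + 55) = -3 + (452 + w)/(-322) = -3 + (452 + w)*(-1/322) = -3 + (-226/161 - w/322) = -709/161 - w/322)
897050/n(g) = 897050/(-709/161 - 1/322*(-64)) = 897050/(-709/161 + 32/161) = 897050/(-677/161) = 897050*(-161/677) = -144425050/677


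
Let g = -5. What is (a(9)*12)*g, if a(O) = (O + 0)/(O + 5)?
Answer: -270/7 ≈ -38.571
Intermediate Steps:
a(O) = O/(5 + O)
(a(9)*12)*g = ((9/(5 + 9))*12)*(-5) = ((9/14)*12)*(-5) = (54/7)*(-5) = -270/7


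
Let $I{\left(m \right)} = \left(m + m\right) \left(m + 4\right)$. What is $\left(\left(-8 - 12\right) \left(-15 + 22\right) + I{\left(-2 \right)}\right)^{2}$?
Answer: $21904$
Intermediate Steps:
$I{\left(m \right)} = 2 m \left(4 + m\right)$
$\left(\left(-8 - 12\right) \left(-15 + 22\right) + I{\left(-2 \right)}\right)^{2} = \left(\left(-8 - 12\right) \left(-15 + 22\right) + 2 \left(-2\right) \left(4 - 2\right)\right)^{2} = \left(\left(-20\right) 7 + 2 \left(-2\right) 2\right)^{2} = \left(-140 - 8\right)^{2} = \left(-148\right)^{2} = 21904$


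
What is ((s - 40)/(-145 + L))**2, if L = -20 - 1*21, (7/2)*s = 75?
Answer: 4225/423801 ≈ 0.0099693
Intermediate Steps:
s = 150/7 (s = (2/7)*75 = 150/7 ≈ 21.429)
L = -41 (L = -20 - 21 = -41)
((s - 40)/(-145 + L))**2 = ((150/7 - 40)/(-145 - 41))**2 = (-130/7/(-186))**2 = (-130/7*(-1/186))**2 = (65/651)**2 = 4225/423801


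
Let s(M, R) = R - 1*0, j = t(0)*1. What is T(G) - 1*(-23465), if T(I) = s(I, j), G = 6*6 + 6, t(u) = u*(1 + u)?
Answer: 23465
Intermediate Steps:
G = 42 (G = 36 + 6 = 42)
j = 0 (j = (0*(1 + 0))*1 = (0*1)*1 = 0*1 = 0)
s(M, R) = R (s(M, R) = R + 0 = R)
T(I) = 0
T(G) - 1*(-23465) = 0 - 1*(-23465) = 0 + 23465 = 23465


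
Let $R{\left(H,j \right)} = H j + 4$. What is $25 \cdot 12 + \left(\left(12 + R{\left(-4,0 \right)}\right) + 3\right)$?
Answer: $319$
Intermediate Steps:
$R{\left(H,j \right)} = 4 + H j$
$25 \cdot 12 + \left(\left(12 + R{\left(-4,0 \right)}\right) + 3\right) = 25 \cdot 12 + \left(\left(12 + \left(4 - 0\right)\right) + 3\right) = 300 + \left(\left(12 + \left(4 + 0\right)\right) + 3\right) = 300 + \left(\left(12 + 4\right) + 3\right) = 300 + \left(16 + 3\right) = 300 + 19 = 319$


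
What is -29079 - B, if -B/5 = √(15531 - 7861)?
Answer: -29079 + 5*√7670 ≈ -28641.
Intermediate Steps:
B = -5*√7670 (B = -5*√(15531 - 7861) = -5*√7670 ≈ -437.89)
-29079 - B = -29079 - (-5)*√7670 = -29079 + 5*√7670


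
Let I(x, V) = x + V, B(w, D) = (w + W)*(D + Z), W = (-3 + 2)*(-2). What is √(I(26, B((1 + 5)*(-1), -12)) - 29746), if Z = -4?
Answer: 2*I*√7414 ≈ 172.21*I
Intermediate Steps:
W = 2 (W = -1*(-2) = 2)
B(w, D) = (-4 + D)*(2 + w) (B(w, D) = (w + 2)*(D - 4) = (2 + w)*(-4 + D) = (-4 + D)*(2 + w))
I(x, V) = V + x
√(I(26, B((1 + 5)*(-1), -12)) - 29746) = √(((-8 - 4*(1 + 5)*(-1) + 2*(-12) - 12*(1 + 5)*(-1)) + 26) - 29746) = √(((-8 - 24*(-1) - 24 - 72*(-1)) + 26) - 29746) = √(((-8 - 4*(-6) - 24 - 12*(-6)) + 26) - 29746) = √(((-8 + 24 - 24 + 72) + 26) - 29746) = √((64 + 26) - 29746) = √(90 - 29746) = √(-29656) = 2*I*√7414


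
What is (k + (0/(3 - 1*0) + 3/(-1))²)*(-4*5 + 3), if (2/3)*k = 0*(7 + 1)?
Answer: -153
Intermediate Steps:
k = 0 (k = 3*(0*(7 + 1))/2 = 3*(0*8)/2 = (3/2)*0 = 0)
(k + (0/(3 - 1*0) + 3/(-1))²)*(-4*5 + 3) = (0 + (0/(3 - 1*0) + 3/(-1))²)*(-4*5 + 3) = (0 + (0/(3 + 0) + 3*(-1))²)*(-20 + 3) = (0 + (0/3 - 3)²)*(-17) = (0 + (0*(⅓) - 3)²)*(-17) = (0 + (0 - 3)²)*(-17) = (0 + (-3)²)*(-17) = (0 + 9)*(-17) = 9*(-17) = -153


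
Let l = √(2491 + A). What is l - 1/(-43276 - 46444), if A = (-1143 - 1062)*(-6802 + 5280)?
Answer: 1/89720 + √3358501 ≈ 1832.6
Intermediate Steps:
A = 3356010 (A = -2205*(-1522) = 3356010)
l = √3358501 (l = √(2491 + 3356010) = √3358501 ≈ 1832.6)
l - 1/(-43276 - 46444) = √3358501 - 1/(-43276 - 46444) = √3358501 - 1/(-89720) = √3358501 - 1*(-1/89720) = √3358501 + 1/89720 = 1/89720 + √3358501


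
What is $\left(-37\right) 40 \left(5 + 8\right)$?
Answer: $-19240$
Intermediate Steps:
$\left(-37\right) 40 \left(5 + 8\right) = \left(-1480\right) 13 = -19240$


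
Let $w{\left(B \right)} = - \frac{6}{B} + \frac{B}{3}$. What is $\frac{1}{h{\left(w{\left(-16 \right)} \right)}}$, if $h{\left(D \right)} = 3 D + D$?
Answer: $- \frac{6}{119} \approx -0.05042$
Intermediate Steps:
$w{\left(B \right)} = - \frac{6}{B} + \frac{B}{3}$ ($w{\left(B \right)} = - \frac{6}{B} + B \frac{1}{3} = - \frac{6}{B} + \frac{B}{3}$)
$h{\left(D \right)} = 4 D$
$\frac{1}{h{\left(w{\left(-16 \right)} \right)}} = \frac{1}{4 \left(- \frac{6}{-16} + \frac{1}{3} \left(-16\right)\right)} = \frac{1}{4 \left(\left(-6\right) \left(- \frac{1}{16}\right) - \frac{16}{3}\right)} = \frac{1}{4 \left(\frac{3}{8} - \frac{16}{3}\right)} = \frac{1}{4 \left(- \frac{119}{24}\right)} = \frac{1}{- \frac{119}{6}} = - \frac{6}{119}$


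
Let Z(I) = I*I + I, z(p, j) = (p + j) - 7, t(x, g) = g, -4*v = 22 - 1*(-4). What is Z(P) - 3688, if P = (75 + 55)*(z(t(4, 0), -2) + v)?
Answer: 4054522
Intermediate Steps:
v = -13/2 (v = -(22 - 1*(-4))/4 = -(22 + 4)/4 = -¼*26 = -13/2 ≈ -6.5000)
z(p, j) = -7 + j + p (z(p, j) = (j + p) - 7 = -7 + j + p)
P = -2015 (P = (75 + 55)*((-7 - 2 + 0) - 13/2) = 130*(-9 - 13/2) = 130*(-31/2) = -2015)
Z(I) = I + I² (Z(I) = I² + I = I + I²)
Z(P) - 3688 = -2015*(1 - 2015) - 3688 = -2015*(-2014) - 3688 = 4058210 - 3688 = 4054522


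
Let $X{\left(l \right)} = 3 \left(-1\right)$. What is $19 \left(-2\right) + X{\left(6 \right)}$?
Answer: $-41$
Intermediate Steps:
$X{\left(l \right)} = -3$
$19 \left(-2\right) + X{\left(6 \right)} = 19 \left(-2\right) - 3 = -38 - 3 = -41$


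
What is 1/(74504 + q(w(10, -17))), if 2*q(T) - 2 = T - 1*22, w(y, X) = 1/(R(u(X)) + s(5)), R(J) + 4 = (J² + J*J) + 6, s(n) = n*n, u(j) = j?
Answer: 1210/90137741 ≈ 1.3424e-5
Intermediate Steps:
s(n) = n²
R(J) = 2 + 2*J² (R(J) = -4 + ((J² + J*J) + 6) = -4 + ((J² + J²) + 6) = -4 + (2*J² + 6) = -4 + (6 + 2*J²) = 2 + 2*J²)
w(y, X) = 1/(27 + 2*X²) (w(y, X) = 1/((2 + 2*X²) + 5²) = 1/((2 + 2*X²) + 25) = 1/(27 + 2*X²))
q(T) = -10 + T/2 (q(T) = 1 + (T - 1*22)/2 = 1 + (T - 22)/2 = 1 + (-22 + T)/2 = 1 + (-11 + T/2) = -10 + T/2)
1/(74504 + q(w(10, -17))) = 1/(74504 + (-10 + 1/(2*(27 + 2*(-17)²)))) = 1/(74504 + (-10 + 1/(2*(27 + 2*289)))) = 1/(74504 + (-10 + 1/(2*(27 + 578)))) = 1/(74504 + (-10 + (½)/605)) = 1/(74504 + (-10 + (½)*(1/605))) = 1/(74504 + (-10 + 1/1210)) = 1/(74504 - 12099/1210) = 1/(90137741/1210) = 1210/90137741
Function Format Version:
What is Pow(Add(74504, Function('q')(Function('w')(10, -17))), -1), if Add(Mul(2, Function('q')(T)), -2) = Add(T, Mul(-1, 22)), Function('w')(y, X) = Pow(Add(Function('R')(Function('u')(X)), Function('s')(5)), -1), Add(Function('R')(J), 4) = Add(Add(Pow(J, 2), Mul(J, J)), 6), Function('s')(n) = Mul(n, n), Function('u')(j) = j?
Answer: Rational(1210, 90137741) ≈ 1.3424e-5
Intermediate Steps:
Function('s')(n) = Pow(n, 2)
Function('R')(J) = Add(2, Mul(2, Pow(J, 2))) (Function('R')(J) = Add(-4, Add(Add(Pow(J, 2), Mul(J, J)), 6)) = Add(-4, Add(Add(Pow(J, 2), Pow(J, 2)), 6)) = Add(-4, Add(Mul(2, Pow(J, 2)), 6)) = Add(-4, Add(6, Mul(2, Pow(J, 2)))) = Add(2, Mul(2, Pow(J, 2))))
Function('w')(y, X) = Pow(Add(27, Mul(2, Pow(X, 2))), -1) (Function('w')(y, X) = Pow(Add(Add(2, Mul(2, Pow(X, 2))), Pow(5, 2)), -1) = Pow(Add(Add(2, Mul(2, Pow(X, 2))), 25), -1) = Pow(Add(27, Mul(2, Pow(X, 2))), -1))
Function('q')(T) = Add(-10, Mul(Rational(1, 2), T)) (Function('q')(T) = Add(1, Mul(Rational(1, 2), Add(T, Mul(-1, 22)))) = Add(1, Mul(Rational(1, 2), Add(T, -22))) = Add(1, Mul(Rational(1, 2), Add(-22, T))) = Add(1, Add(-11, Mul(Rational(1, 2), T))) = Add(-10, Mul(Rational(1, 2), T)))
Pow(Add(74504, Function('q')(Function('w')(10, -17))), -1) = Pow(Add(74504, Add(-10, Mul(Rational(1, 2), Pow(Add(27, Mul(2, Pow(-17, 2))), -1)))), -1) = Pow(Add(74504, Add(-10, Mul(Rational(1, 2), Pow(Add(27, Mul(2, 289)), -1)))), -1) = Pow(Add(74504, Add(-10, Mul(Rational(1, 2), Pow(Add(27, 578), -1)))), -1) = Pow(Add(74504, Add(-10, Mul(Rational(1, 2), Pow(605, -1)))), -1) = Pow(Add(74504, Add(-10, Mul(Rational(1, 2), Rational(1, 605)))), -1) = Pow(Add(74504, Add(-10, Rational(1, 1210))), -1) = Pow(Add(74504, Rational(-12099, 1210)), -1) = Pow(Rational(90137741, 1210), -1) = Rational(1210, 90137741)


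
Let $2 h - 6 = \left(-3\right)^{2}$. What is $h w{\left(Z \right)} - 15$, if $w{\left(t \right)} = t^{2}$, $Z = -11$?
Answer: $\frac{1785}{2} \approx 892.5$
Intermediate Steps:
$h = \frac{15}{2}$ ($h = 3 + \frac{\left(-3\right)^{2}}{2} = 3 + \frac{1}{2} \cdot 9 = 3 + \frac{9}{2} = \frac{15}{2} \approx 7.5$)
$h w{\left(Z \right)} - 15 = \frac{15 \left(-11\right)^{2}}{2} - 15 = \frac{15}{2} \cdot 121 - 15 = \frac{1815}{2} - 15 = \frac{1785}{2}$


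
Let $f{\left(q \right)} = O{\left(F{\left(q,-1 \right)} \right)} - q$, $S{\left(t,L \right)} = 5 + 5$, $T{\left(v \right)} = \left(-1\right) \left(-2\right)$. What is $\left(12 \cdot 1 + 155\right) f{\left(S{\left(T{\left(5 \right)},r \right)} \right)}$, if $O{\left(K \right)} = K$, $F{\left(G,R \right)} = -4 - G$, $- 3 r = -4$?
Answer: $-4008$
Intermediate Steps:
$r = \frac{4}{3}$ ($r = \left(- \frac{1}{3}\right) \left(-4\right) = \frac{4}{3} \approx 1.3333$)
$T{\left(v \right)} = 2$
$S{\left(t,L \right)} = 10$
$f{\left(q \right)} = -4 - 2 q$ ($f{\left(q \right)} = \left(-4 - q\right) - q = -4 - 2 q$)
$\left(12 \cdot 1 + 155\right) f{\left(S{\left(T{\left(5 \right)},r \right)} \right)} = \left(12 \cdot 1 + 155\right) \left(-4 - 20\right) = \left(12 + 155\right) \left(-4 - 20\right) = 167 \left(-24\right) = -4008$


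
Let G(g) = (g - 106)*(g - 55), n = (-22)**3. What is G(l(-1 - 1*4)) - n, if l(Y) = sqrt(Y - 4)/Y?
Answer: 411941/25 + 483*I/5 ≈ 16478.0 + 96.6*I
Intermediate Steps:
n = -10648
l(Y) = sqrt(-4 + Y)/Y
G(g) = (-106 + g)*(-55 + g)
G(l(-1 - 1*4)) - n = (5830 + (sqrt(-4 + (-1 - 1*4))/(-1 - 1*4))**2 - 161*sqrt(-4 + (-1 - 1*4))/(-1 - 1*4)) - 1*(-10648) = (5830 + (sqrt(-4 + (-1 - 4))/(-1 - 4))**2 - 161*sqrt(-4 + (-1 - 4))/(-1 - 4)) + 10648 = (5830 + (sqrt(-4 - 5)/(-5))**2 - 161*sqrt(-4 - 5)/(-5)) + 10648 = (5830 + (-3*I/5)**2 - (-161)*sqrt(-9)/5) + 10648 = (5830 + (-3*I/5)**2 - (-161)*3*I/5) + 10648 = (5830 + (-3*I/5)**2 - (-483)*I/5) + 10648 = (5830 - 9/25 + 483*I/5) + 10648 = (145741/25 + 483*I/5) + 10648 = 411941/25 + 483*I/5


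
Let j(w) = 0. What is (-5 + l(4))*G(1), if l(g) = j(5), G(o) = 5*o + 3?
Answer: -40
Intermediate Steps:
G(o) = 3 + 5*o
l(g) = 0
(-5 + l(4))*G(1) = (-5 + 0)*(3 + 5*1) = -5*(3 + 5) = -5*8 = -40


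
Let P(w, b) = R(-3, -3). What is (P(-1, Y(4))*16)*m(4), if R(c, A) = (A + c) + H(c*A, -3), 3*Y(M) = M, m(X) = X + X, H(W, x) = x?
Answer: -1152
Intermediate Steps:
m(X) = 2*X
Y(M) = M/3
R(c, A) = -3 + A + c (R(c, A) = (A + c) - 3 = -3 + A + c)
P(w, b) = -9 (P(w, b) = -3 - 3 - 3 = -9)
(P(-1, Y(4))*16)*m(4) = (-9*16)*(2*4) = -144*8 = -1152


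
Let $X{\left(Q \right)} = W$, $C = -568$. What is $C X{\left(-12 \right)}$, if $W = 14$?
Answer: $-7952$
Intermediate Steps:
$X{\left(Q \right)} = 14$
$C X{\left(-12 \right)} = \left(-568\right) 14 = -7952$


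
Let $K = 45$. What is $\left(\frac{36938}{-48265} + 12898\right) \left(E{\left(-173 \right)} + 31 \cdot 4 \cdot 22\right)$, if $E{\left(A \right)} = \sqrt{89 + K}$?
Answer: $\frac{1698139167296}{48265} + \frac{622485032 \sqrt{134}}{48265} \approx 3.5333 \cdot 10^{7}$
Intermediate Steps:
$E{\left(A \right)} = \sqrt{134}$ ($E{\left(A \right)} = \sqrt{89 + 45} = \sqrt{134}$)
$\left(\frac{36938}{-48265} + 12898\right) \left(E{\left(-173 \right)} + 31 \cdot 4 \cdot 22\right) = \left(\frac{36938}{-48265} + 12898\right) \left(\sqrt{134} + 31 \cdot 4 \cdot 22\right) = \left(36938 \left(- \frac{1}{48265}\right) + 12898\right) \left(\sqrt{134} + 124 \cdot 22\right) = \left(- \frac{36938}{48265} + 12898\right) \left(\sqrt{134} + 2728\right) = \frac{622485032 \left(2728 + \sqrt{134}\right)}{48265} = \frac{1698139167296}{48265} + \frac{622485032 \sqrt{134}}{48265}$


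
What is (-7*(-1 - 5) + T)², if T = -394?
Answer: 123904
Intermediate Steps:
(-7*(-1 - 5) + T)² = (-7*(-1 - 5) - 394)² = (-7*(-6) - 394)² = (42 - 394)² = (-352)² = 123904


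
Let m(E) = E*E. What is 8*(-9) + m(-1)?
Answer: -71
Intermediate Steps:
m(E) = E**2
8*(-9) + m(-1) = 8*(-9) + (-1)**2 = -72 + 1 = -71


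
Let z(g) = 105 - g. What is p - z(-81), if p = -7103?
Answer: -7289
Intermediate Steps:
p - z(-81) = -7103 - (105 - 1*(-81)) = -7103 - (105 + 81) = -7103 - 1*186 = -7103 - 186 = -7289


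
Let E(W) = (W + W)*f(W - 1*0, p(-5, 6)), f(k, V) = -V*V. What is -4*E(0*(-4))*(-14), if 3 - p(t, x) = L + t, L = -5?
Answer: 0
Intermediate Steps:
p(t, x) = 8 - t (p(t, x) = 3 - (-5 + t) = 3 + (5 - t) = 8 - t)
f(k, V) = -V**2
E(W) = -338*W (E(W) = (W + W)*(-(8 - 1*(-5))**2) = (2*W)*(-(8 + 5)**2) = (2*W)*(-1*13**2) = (2*W)*(-1*169) = (2*W)*(-169) = -338*W)
-4*E(0*(-4))*(-14) = -(-1352)*0*(-4)*(-14) = -(-1352)*0*(-14) = -4*0*(-14) = 0*(-14) = 0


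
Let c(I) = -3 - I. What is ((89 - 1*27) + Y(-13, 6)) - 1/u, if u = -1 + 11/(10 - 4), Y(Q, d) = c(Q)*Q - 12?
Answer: -406/5 ≈ -81.200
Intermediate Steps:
Y(Q, d) = -12 + Q*(-3 - Q) (Y(Q, d) = (-3 - Q)*Q - 12 = Q*(-3 - Q) - 12 = -12 + Q*(-3 - Q))
u = ⅚ (u = -1 + 11/6 = ⅚ ≈ 0.83333)
((89 - 1*27) + Y(-13, 6)) - 1/u = ((89 - 1*27) + (-12 - 1*(-13)*(3 - 13))) - 1/⅚ = ((89 - 27) + (-12 - 1*(-13)*(-10))) - 1*6/5 = (62 + (-12 - 130)) - 6/5 = (62 - 142) - 6/5 = -80 - 6/5 = -406/5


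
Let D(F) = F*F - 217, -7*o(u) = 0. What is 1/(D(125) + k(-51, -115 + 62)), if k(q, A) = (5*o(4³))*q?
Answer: 1/15408 ≈ 6.4901e-5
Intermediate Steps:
o(u) = 0 (o(u) = -⅐*0 = 0)
D(F) = -217 + F² (D(F) = F² - 217 = -217 + F²)
k(q, A) = 0 (k(q, A) = (5*0)*q = 0*q = 0)
1/(D(125) + k(-51, -115 + 62)) = 1/((-217 + 125²) + 0) = 1/((-217 + 15625) + 0) = 1/(15408 + 0) = 1/15408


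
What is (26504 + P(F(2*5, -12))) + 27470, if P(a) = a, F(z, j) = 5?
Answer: 53979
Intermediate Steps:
(26504 + P(F(2*5, -12))) + 27470 = (26504 + 5) + 27470 = 26509 + 27470 = 53979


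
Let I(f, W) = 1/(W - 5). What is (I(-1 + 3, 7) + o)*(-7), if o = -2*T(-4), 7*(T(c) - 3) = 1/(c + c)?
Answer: 153/4 ≈ 38.250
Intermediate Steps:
T(c) = 3 + 1/(14*c) (T(c) = 3 + 1/(7*(c + c)) = 3 + 1/(7*((2*c))) = 3 + (1/(2*c))/7 = 3 + 1/(14*c))
I(f, W) = 1/(-5 + W)
o = -167/28 (o = -2*(3 + (1/14)/(-4)) = -2*(3 + (1/14)*(-¼)) = -2*(3 - 1/56) = -2*167/56 = -167/28 ≈ -5.9643)
(I(-1 + 3, 7) + o)*(-7) = (1/(-5 + 7) - 167/28)*(-7) = (1/2 - 167/28)*(-7) = (½ - 167/28)*(-7) = -153/28*(-7) = 153/4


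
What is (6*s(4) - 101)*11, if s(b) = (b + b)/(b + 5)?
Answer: -3157/3 ≈ -1052.3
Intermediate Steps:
s(b) = 2*b/(5 + b) (s(b) = (2*b)/(5 + b) = 2*b/(5 + b))
(6*s(4) - 101)*11 = (6*(2*4/(5 + 4)) - 101)*11 = (6*(2*4/9) - 101)*11 = (6*(2*4*(⅑)) - 101)*11 = (6*(8/9) - 101)*11 = (16/3 - 101)*11 = -287/3*11 = -3157/3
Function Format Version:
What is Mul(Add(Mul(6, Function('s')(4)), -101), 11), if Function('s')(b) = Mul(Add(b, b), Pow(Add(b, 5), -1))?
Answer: Rational(-3157, 3) ≈ -1052.3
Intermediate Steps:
Function('s')(b) = Mul(2, b, Pow(Add(5, b), -1)) (Function('s')(b) = Mul(Mul(2, b), Pow(Add(5, b), -1)) = Mul(2, b, Pow(Add(5, b), -1)))
Mul(Add(Mul(6, Function('s')(4)), -101), 11) = Mul(Add(Mul(6, Mul(2, 4, Pow(Add(5, 4), -1))), -101), 11) = Mul(Add(Mul(6, Mul(2, 4, Pow(9, -1))), -101), 11) = Mul(Add(Mul(6, Mul(2, 4, Rational(1, 9))), -101), 11) = Mul(Add(Mul(6, Rational(8, 9)), -101), 11) = Mul(Add(Rational(16, 3), -101), 11) = Mul(Rational(-287, 3), 11) = Rational(-3157, 3)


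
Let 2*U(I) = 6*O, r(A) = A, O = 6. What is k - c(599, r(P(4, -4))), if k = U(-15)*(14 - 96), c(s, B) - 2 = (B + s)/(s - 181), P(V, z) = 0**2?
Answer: -618403/418 ≈ -1479.4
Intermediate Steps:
P(V, z) = 0
c(s, B) = 2 + (B + s)/(-181 + s) (c(s, B) = 2 + (B + s)/(s - 181) = 2 + (B + s)/(-181 + s))
U(I) = 18 (U(I) = (6*6)/2 = (1/2)*36 = 18)
k = -1476 (k = 18*(14 - 96) = 18*(-82) = -1476)
k - c(599, r(P(4, -4))) = -1476 - (-362 + 0 + 3*599)/(-181 + 599) = -1476 - (-362 + 0 + 1797)/418 = -1476 - 1435/418 = -618403/418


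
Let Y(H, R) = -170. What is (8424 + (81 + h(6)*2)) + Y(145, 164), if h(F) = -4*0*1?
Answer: 8335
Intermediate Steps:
h(F) = 0 (h(F) = 0*1 = 0)
(8424 + (81 + h(6)*2)) + Y(145, 164) = (8424 + (81 + 0*2)) - 170 = (8424 + (81 + 0)) - 170 = (8424 + 81) - 170 = 8505 - 170 = 8335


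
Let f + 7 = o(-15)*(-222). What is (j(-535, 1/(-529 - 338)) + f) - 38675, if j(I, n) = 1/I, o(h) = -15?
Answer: -18913321/535 ≈ -35352.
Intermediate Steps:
f = 3323 (f = -7 - 15*(-222) = -7 + 3330 = 3323)
(j(-535, 1/(-529 - 338)) + f) - 38675 = (1/(-535) + 3323) - 38675 = (-1/535 + 3323) - 38675 = 1777804/535 - 38675 = -18913321/535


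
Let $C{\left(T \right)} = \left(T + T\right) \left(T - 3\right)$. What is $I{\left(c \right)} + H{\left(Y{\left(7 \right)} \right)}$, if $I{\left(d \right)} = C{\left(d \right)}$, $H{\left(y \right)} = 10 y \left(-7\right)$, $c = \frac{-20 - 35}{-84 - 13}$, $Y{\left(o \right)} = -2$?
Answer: $\frac{1291300}{9409} \approx 137.24$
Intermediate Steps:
$c = \frac{55}{97}$ ($c = - \frac{55}{-97} = \left(-55\right) \left(- \frac{1}{97}\right) = \frac{55}{97} \approx 0.56701$)
$H{\left(y \right)} = - 70 y$
$C{\left(T \right)} = 2 T \left(-3 + T\right)$
$I{\left(d \right)} = 2 d \left(-3 + d\right)$
$I{\left(c \right)} + H{\left(Y{\left(7 \right)} \right)} = 2 \cdot \frac{55}{97} \left(-3 + \frac{55}{97}\right) - -140 = 2 \cdot \frac{55}{97} \left(- \frac{236}{97}\right) + 140 = - \frac{25960}{9409} + 140 = \frac{1291300}{9409}$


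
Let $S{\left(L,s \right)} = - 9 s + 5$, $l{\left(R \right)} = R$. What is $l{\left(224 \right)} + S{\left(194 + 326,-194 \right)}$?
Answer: $1975$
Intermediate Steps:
$S{\left(L,s \right)} = 5 - 9 s$
$l{\left(224 \right)} + S{\left(194 + 326,-194 \right)} = 224 + \left(5 - -1746\right) = 224 + \left(5 + 1746\right) = 224 + 1751 = 1975$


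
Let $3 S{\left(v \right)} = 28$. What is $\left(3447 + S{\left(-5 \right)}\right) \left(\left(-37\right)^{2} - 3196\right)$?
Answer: $-6314721$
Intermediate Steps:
$S{\left(v \right)} = \frac{28}{3}$ ($S{\left(v \right)} = \frac{1}{3} \cdot 28 = \frac{28}{3}$)
$\left(3447 + S{\left(-5 \right)}\right) \left(\left(-37\right)^{2} - 3196\right) = \left(3447 + \frac{28}{3}\right) \left(\left(-37\right)^{2} - 3196\right) = \frac{10369 \left(1369 - 3196\right)}{3} = \frac{10369}{3} \left(-1827\right) = -6314721$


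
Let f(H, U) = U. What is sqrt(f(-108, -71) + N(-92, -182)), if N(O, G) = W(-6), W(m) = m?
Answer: I*sqrt(77) ≈ 8.775*I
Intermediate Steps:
N(O, G) = -6
sqrt(f(-108, -71) + N(-92, -182)) = sqrt(-71 - 6) = sqrt(-77) = I*sqrt(77)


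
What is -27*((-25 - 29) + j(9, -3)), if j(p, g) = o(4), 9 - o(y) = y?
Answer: 1323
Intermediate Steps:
o(y) = 9 - y
j(p, g) = 5 (j(p, g) = 9 - 1*4 = 9 - 4 = 5)
-27*((-25 - 29) + j(9, -3)) = -27*((-25 - 29) + 5) = -27*(-54 + 5) = -27*(-49) = 1323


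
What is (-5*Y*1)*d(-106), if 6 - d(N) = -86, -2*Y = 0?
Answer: 0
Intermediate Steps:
Y = 0 (Y = -½*0 = 0)
d(N) = 92 (d(N) = 6 - 1*(-86) = 6 + 86 = 92)
(-5*Y*1)*d(-106) = (-5*0*1)*92 = (0*1)*92 = 0*92 = 0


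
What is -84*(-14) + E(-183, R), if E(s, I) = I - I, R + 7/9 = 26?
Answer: 1176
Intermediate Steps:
R = 227/9 (R = -7/9 + 26 = 227/9 ≈ 25.222)
E(s, I) = 0
-84*(-14) + E(-183, R) = -84*(-14) + 0 = 1176 + 0 = 1176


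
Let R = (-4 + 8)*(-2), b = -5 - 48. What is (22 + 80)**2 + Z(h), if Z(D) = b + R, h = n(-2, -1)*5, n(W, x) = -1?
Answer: 10343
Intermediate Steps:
b = -53
R = -8 (R = 4*(-2) = -8)
h = -5 (h = -1*5 = -5)
Z(D) = -61 (Z(D) = -53 - 8 = -61)
(22 + 80)**2 + Z(h) = (22 + 80)**2 - 61 = 102**2 - 61 = 10404 - 61 = 10343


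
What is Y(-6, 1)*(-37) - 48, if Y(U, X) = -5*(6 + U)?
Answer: -48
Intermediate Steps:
Y(U, X) = -30 - 5*U
Y(-6, 1)*(-37) - 48 = (-30 - 5*(-6))*(-37) - 48 = (-30 + 30)*(-37) - 48 = 0*(-37) - 48 = 0 - 48 = -48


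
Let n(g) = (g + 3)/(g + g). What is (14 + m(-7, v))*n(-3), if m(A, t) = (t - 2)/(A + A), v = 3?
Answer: 0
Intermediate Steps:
m(A, t) = (-2 + t)/(2*A) (m(A, t) = (-2 + t)/((2*A)) = (-2 + t)*(1/(2*A)) = (-2 + t)/(2*A))
n(g) = (3 + g)/(2*g) (n(g) = (3 + g)/((2*g)) = (3 + g)*(1/(2*g)) = (3 + g)/(2*g))
(14 + m(-7, v))*n(-3) = (14 + (½)*(-2 + 3)/(-7))*((½)*(3 - 3)/(-3)) = (14 + (½)*(-⅐)*1)*((½)*(-⅓)*0) = (14 - 1/14)*0 = (195/14)*0 = 0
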